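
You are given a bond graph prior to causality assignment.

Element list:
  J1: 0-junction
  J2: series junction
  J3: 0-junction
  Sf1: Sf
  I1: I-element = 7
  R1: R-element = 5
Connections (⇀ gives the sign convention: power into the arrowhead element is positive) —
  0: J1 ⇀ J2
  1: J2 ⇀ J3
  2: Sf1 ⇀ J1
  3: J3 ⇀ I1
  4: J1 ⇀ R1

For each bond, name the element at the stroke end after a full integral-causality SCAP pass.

bond 2 |Sf1  (source Sf1 imposes f)
bond 3 |I1  (I1 outputs flow p/I1)
bond 1 |J3  (J3: last free bond brings effort in)
bond 0 |J2  (J2 flow already set via bond 1)
bond 4 |J1  (closing 0-jn rule on J1)

β0 stroke→J2
β1 stroke→J3
β2 stroke→Sf1
β3 stroke→I1
β4 stroke→J1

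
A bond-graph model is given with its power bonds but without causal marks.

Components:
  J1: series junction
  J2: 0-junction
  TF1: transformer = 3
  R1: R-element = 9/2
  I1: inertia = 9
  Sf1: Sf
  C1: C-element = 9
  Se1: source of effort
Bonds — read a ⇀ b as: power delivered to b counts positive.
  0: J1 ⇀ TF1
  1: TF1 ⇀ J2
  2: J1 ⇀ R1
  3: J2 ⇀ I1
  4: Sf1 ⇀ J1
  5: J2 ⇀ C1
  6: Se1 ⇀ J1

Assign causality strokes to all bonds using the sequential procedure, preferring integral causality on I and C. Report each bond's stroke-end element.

#4 stroke→Sf1  (Sf1 (Sf) sets flow on bond)
#6 stroke→J1  (Se1 (Se) sets effort on bond)
#0 stroke→J1  (common-f at J1 fixed by 4)
#2 stroke→J1  (common-f at J1 fixed by 4)
#1 stroke→TF1  (TF1: transformer flips bond 0)
#3 stroke→I1  (I1 outputs flow p/I1)
#5 stroke→J2  (closing 0-jn rule on J2)

#0 stroke→J1
#1 stroke→TF1
#2 stroke→J1
#3 stroke→I1
#4 stroke→Sf1
#5 stroke→J2
#6 stroke→J1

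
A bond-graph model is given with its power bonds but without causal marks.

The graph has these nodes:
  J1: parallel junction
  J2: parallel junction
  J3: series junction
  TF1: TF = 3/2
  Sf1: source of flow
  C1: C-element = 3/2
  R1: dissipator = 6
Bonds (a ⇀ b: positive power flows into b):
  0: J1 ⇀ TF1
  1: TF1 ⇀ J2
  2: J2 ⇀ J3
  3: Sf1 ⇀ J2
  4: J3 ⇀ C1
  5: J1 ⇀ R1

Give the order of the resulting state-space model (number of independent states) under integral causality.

#3 |Sf1  (source Sf1 imposes f)
#4 |J3  (C1: C, integral causality)
#2 |J2  (J3: last free bond brings flow in)
#1 |TF1  (J2 effort already set via bond 2)
#0 |J1  (TF1 one-in-one-out from 1)
#5 |R1  (0-jn J1 has e-setter on 0)

1  (C1 all integral)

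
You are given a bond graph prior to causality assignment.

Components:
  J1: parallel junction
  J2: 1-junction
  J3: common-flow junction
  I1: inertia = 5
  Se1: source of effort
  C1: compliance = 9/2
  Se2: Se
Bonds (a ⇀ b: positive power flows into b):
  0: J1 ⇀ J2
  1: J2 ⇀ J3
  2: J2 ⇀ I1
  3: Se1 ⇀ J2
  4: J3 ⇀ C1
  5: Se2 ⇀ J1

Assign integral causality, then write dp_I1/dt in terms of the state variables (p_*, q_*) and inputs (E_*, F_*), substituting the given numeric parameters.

#3 stroke→J2  (source Se1 imposes e)
#5 stroke→J1  (Se2 fixes effort; stroke away)
#0 stroke→J2  (0-jn J1 has e-setter on 5)
#2 stroke→I1  (I1: I, integral causality)
#1 stroke→J2  (J2 flow already set via bond 2)
#4 stroke→J3  (1-jn J3 has f-setter on 1)

dp_I1/dt = E_Se1 + E_Se2 - 2*q_C1/9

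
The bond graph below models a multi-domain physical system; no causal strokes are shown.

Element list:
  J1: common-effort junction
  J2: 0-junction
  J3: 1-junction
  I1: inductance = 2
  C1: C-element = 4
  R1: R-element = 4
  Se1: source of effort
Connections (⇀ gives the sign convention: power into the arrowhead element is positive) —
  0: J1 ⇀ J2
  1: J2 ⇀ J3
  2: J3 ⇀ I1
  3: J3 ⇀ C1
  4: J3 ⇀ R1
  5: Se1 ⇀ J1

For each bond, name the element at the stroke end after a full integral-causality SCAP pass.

β5 |J1  (Se1: effort source, stroke at far end)
β0 |J2  (J1 effort already set via bond 5)
β1 |J3  (J2 effort already set via bond 0)
β2 |I1  (I1: I, integral causality)
β3 |J3  (common-f at J3 fixed by 2)
β4 |J3  (J3: bond 2 brought flow, rest push out)

#0 stroke→J2
#1 stroke→J3
#2 stroke→I1
#3 stroke→J3
#4 stroke→J3
#5 stroke→J1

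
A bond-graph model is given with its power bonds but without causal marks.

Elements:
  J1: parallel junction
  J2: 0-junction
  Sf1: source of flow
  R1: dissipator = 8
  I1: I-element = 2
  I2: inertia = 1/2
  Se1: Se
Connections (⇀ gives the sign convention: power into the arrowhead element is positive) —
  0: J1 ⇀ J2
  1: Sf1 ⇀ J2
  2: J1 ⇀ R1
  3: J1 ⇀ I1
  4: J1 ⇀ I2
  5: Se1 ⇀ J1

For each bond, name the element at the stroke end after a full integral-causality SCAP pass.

β1 →Sf1  (Sf1 fixes flow; stroke at Sf1)
β5 →J1  (Se1 (Se) sets effort on bond)
β0 →J2  (common-e at J1 fixed by 5)
β2 →R1  (0-jn J1 has e-setter on 5)
β3 →I1  (0-jn J1 has e-setter on 5)
β4 →I2  (0-jn J1 has e-setter on 5)

b0 |J2
b1 |Sf1
b2 |R1
b3 |I1
b4 |I2
b5 |J1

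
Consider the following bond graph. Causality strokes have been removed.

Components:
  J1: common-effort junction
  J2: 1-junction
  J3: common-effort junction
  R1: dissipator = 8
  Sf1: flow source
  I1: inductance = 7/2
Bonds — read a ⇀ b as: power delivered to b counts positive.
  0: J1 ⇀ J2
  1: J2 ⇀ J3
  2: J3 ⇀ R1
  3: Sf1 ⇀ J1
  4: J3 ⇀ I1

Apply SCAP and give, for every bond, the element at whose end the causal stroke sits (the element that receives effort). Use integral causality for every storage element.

β3 →Sf1  (Sf1 fixes flow; stroke at Sf1)
β0 →J1  (only one effort-in slot at J1)
β1 →J2  (1-jn J2 has f-setter on 0)
β4 →I1  (I1: I, integral causality)
β2 →J3  (J3: last free bond brings effort in)

#0 stroke→J1
#1 stroke→J2
#2 stroke→J3
#3 stroke→Sf1
#4 stroke→I1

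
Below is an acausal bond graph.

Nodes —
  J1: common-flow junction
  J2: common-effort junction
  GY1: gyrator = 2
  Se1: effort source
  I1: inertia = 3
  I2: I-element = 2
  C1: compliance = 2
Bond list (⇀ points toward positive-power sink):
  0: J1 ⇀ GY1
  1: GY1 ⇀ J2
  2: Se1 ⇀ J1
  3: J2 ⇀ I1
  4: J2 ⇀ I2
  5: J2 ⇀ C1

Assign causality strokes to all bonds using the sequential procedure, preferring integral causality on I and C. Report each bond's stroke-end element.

b0 |GY1
b1 |GY1
b2 |J1
b3 |I1
b4 |I2
b5 |J2

b2 |J1  (Se1 (Se) sets effort on bond)
b0 |GY1  (J1: last free bond brings flow in)
b1 |GY1  (through GY1, causality inverts; strokes same side of GY1)
b3 |I1  (I1 integral (f out))
b4 |I2  (prefer integral on I2)
b5 |J2  (closing 0-jn rule on J2)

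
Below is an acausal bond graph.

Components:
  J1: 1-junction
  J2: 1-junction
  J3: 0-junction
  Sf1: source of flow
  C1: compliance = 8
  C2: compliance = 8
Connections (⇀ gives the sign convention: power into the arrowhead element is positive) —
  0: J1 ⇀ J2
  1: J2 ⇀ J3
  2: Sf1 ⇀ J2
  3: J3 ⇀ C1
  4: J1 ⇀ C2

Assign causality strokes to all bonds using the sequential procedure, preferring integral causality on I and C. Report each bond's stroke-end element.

b0 stroke at J2
b1 stroke at J2
b2 stroke at Sf1
b3 stroke at J3
b4 stroke at J1

#2 →Sf1  (Sf1: flow source, stroke at near end)
#0 →J2  (1-jn J2 has f-setter on 2)
#1 →J2  (1-jn J2 has f-setter on 2)
#3 →J3  (J3 needs exactly one e-in)
#4 →J1  (1-jn J1 has f-setter on 0)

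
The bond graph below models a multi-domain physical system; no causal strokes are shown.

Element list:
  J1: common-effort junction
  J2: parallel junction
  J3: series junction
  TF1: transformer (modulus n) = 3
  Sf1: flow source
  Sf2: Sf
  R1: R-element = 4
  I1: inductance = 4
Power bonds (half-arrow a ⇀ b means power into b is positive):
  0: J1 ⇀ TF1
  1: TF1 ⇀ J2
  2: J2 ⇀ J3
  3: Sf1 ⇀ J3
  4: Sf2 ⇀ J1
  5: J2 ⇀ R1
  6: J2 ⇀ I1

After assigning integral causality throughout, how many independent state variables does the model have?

1  (I1 all integral)

β3 stroke at Sf1  (Sf1 (Sf) sets flow on bond)
β4 stroke at Sf2  (Sf2 fixes flow; stroke at Sf2)
β0 stroke at J1  (J1: last free bond brings effort in)
β2 stroke at J3  (J3 flow already set via bond 3)
β1 stroke at TF1  (through TF1, causality passes straight; one stroke at TF1)
β6 stroke at I1  (I1 outputs flow p/I1)
β5 stroke at J2  (only one effort-in slot at J2)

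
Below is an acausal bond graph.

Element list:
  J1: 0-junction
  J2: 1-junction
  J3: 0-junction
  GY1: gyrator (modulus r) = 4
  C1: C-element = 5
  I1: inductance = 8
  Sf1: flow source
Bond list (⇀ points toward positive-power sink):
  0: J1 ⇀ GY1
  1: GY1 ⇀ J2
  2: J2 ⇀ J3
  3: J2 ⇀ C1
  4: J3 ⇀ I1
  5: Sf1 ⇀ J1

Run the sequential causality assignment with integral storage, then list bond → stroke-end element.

bond 0 stroke at J1
bond 1 stroke at J2
bond 2 stroke at J3
bond 3 stroke at J2
bond 4 stroke at I1
bond 5 stroke at Sf1

#5 stroke→Sf1  (source Sf1 imposes f)
#0 stroke→J1  (J1 needs exactly one e-in)
#1 stroke→J2  (GY1 both-in/both-out from 0)
#3 stroke→J2  (C1 integral (e out))
#2 stroke→J3  (closing 1-jn rule on J2)
#4 stroke→I1  (J3 effort already set via bond 2)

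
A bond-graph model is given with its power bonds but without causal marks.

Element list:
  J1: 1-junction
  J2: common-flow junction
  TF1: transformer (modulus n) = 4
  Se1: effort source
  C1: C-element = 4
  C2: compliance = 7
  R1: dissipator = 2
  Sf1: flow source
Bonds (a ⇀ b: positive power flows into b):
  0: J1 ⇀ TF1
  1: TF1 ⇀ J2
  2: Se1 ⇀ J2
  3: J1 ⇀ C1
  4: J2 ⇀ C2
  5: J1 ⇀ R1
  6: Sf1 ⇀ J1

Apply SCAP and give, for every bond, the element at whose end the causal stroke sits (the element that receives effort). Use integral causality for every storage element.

β0 stroke at J1
β1 stroke at TF1
β2 stroke at J2
β3 stroke at J1
β4 stroke at J2
β5 stroke at J1
β6 stroke at Sf1

β2 |J2  (source Se1 imposes e)
β6 |Sf1  (Sf1 fixes flow; stroke at Sf1)
β0 |J1  (J1: bond 6 brought flow, rest push out)
β3 |J1  (J1: bond 6 brought flow, rest push out)
β5 |J1  (J1 flow already set via bond 6)
β1 |TF1  (TF1 one-in-one-out from 0)
β4 |J2  (J2: bond 1 brought flow, rest push out)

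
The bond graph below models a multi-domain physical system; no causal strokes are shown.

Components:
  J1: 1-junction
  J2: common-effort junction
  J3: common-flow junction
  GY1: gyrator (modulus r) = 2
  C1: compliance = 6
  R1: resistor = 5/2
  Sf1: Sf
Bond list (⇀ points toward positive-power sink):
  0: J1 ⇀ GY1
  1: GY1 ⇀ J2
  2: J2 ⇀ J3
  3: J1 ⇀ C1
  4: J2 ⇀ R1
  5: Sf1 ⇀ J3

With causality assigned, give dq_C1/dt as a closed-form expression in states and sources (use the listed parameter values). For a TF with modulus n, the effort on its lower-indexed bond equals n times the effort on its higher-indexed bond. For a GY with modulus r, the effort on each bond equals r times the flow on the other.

dq_C1/dt = -5*F_Sf1/4 - 5*q_C1/48

β5 stroke→Sf1  (source Sf1 imposes f)
β2 stroke→J3  (1-jn J3 has f-setter on 5)
β3 stroke→J1  (prefer integral on C1)
β0 stroke→GY1  (closing 1-jn rule on J1)
β1 stroke→GY1  (GY1 both-in/both-out from 0)
β4 stroke→J2  (J2 needs exactly one e-in)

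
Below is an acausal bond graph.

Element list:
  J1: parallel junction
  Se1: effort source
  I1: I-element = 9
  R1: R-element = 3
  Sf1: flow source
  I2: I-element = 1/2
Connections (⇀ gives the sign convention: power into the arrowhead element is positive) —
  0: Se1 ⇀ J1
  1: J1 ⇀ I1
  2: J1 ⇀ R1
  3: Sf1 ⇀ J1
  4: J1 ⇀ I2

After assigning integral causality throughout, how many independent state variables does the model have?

2  (I1, I2 all integral)

b0 stroke at J1  (Se1 fixes effort; stroke away)
b3 stroke at Sf1  (source Sf1 imposes f)
b1 stroke at I1  (J1: bond 0 brought effort, rest push out)
b2 stroke at R1  (0-jn J1 has e-setter on 0)
b4 stroke at I2  (common-e at J1 fixed by 0)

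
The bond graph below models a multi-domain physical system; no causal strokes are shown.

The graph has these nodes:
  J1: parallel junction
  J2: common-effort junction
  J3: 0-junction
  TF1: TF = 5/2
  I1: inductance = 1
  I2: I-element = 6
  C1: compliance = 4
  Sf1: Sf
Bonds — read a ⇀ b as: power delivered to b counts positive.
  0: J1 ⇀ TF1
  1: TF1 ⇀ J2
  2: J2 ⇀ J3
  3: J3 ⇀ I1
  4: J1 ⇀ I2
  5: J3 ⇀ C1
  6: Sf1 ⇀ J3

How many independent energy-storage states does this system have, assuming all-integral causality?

β6 stroke→Sf1  (Sf1 (Sf) sets flow on bond)
β3 stroke→I1  (I1 integral (f out))
β4 stroke→I2  (I2: I, integral causality)
β0 stroke→J1  (only one effort-in slot at J1)
β1 stroke→TF1  (TF TF1: opposite of bond 0)
β2 stroke→J2  (only one effort-in slot at J2)
β5 stroke→J3  (J3 needs exactly one e-in)

3  (C1, I1, I2 all integral)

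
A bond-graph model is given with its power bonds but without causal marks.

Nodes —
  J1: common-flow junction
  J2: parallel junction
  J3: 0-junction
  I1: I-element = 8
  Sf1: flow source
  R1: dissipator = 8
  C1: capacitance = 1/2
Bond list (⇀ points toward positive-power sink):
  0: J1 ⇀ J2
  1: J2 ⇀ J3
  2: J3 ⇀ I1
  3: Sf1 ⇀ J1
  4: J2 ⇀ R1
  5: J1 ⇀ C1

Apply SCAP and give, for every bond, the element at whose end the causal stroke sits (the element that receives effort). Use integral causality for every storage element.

bond 0 →J1
bond 1 →J3
bond 2 →I1
bond 3 →Sf1
bond 4 →J2
bond 5 →J1

b3 →Sf1  (source Sf1 imposes f)
b0 →J1  (J1 flow already set via bond 3)
b5 →J1  (J1 flow already set via bond 3)
b2 →I1  (prefer integral on I1)
b1 →J3  (J3: last free bond brings effort in)
b4 →J2  (J2: last free bond brings effort in)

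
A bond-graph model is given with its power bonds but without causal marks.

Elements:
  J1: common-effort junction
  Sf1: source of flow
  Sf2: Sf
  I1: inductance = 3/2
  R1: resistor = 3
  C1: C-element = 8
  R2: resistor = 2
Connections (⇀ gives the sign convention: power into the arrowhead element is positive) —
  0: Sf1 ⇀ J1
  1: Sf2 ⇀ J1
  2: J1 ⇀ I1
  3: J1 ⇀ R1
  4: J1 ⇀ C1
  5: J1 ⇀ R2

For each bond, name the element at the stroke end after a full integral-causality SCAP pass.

β0 →Sf1  (Sf1 (Sf) sets flow on bond)
β1 →Sf2  (Sf2: flow source, stroke at near end)
β2 →I1  (I1 integral (f out))
β4 →J1  (C1: C, integral causality)
β3 →R1  (common-e at J1 fixed by 4)
β5 →R2  (J1: bond 4 brought effort, rest push out)

bond 0 stroke→Sf1
bond 1 stroke→Sf2
bond 2 stroke→I1
bond 3 stroke→R1
bond 4 stroke→J1
bond 5 stroke→R2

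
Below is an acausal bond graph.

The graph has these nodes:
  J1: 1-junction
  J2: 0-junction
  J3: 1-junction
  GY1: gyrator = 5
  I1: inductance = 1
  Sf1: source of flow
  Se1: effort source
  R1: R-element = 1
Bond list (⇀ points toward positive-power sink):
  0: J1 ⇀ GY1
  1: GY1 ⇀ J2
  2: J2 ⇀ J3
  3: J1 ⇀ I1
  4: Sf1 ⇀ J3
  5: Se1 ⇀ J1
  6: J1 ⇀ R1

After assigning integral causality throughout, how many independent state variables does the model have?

bond 4 →Sf1  (source Sf1 imposes f)
bond 5 →J1  (source Se1 imposes e)
bond 2 →J3  (common-f at J3 fixed by 4)
bond 1 →J2  (J2: last free bond brings effort in)
bond 0 →J1  (GY1: gyrator matches bond 1)
bond 3 →I1  (I1 integral (f out))
bond 6 →J1  (1-jn J1 has f-setter on 3)

1  (I1 all integral)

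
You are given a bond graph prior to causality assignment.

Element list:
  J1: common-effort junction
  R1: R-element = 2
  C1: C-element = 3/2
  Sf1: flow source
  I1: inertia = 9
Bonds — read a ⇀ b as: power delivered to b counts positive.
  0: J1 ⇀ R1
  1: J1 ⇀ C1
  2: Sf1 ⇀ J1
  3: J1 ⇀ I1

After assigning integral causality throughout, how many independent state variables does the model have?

β2 stroke→Sf1  (source Sf1 imposes f)
β1 stroke→J1  (C1: C, integral causality)
β0 stroke→R1  (0-jn J1 has e-setter on 1)
β3 stroke→I1  (common-e at J1 fixed by 1)

2  (C1, I1 all integral)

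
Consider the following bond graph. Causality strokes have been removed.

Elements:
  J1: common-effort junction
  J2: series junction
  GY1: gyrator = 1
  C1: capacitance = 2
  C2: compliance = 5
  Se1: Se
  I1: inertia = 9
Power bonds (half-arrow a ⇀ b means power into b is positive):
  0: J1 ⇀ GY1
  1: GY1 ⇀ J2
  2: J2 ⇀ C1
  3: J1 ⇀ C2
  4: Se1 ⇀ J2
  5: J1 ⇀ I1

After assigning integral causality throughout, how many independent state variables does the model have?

β4 stroke at J2  (Se1: effort source, stroke at far end)
β2 stroke at J2  (C1 integral (e out))
β1 stroke at GY1  (J2: last free bond brings flow in)
β0 stroke at GY1  (GY1 both-in/both-out from 1)
β3 stroke at J1  (C2 outputs effort q/C2)
β5 stroke at I1  (J1: bond 3 brought effort, rest push out)

3  (C1, C2, I1 all integral)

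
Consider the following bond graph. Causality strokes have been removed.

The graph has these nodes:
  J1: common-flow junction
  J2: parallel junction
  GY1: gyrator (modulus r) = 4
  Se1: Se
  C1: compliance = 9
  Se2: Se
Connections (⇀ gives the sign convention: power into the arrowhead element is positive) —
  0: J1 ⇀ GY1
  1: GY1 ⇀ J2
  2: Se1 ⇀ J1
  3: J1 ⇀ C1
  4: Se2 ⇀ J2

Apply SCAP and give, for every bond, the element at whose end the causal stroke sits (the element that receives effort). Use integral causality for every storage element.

b2 stroke→J1  (Se1 (Se) sets effort on bond)
b4 stroke→J2  (Se2 (Se) sets effort on bond)
b1 stroke→GY1  (common-e at J2 fixed by 4)
b0 stroke→GY1  (through GY1, causality inverts; strokes same side of GY1)
b3 stroke→J1  (J1: bond 0 brought flow, rest push out)

bond 0 →GY1
bond 1 →GY1
bond 2 →J1
bond 3 →J1
bond 4 →J2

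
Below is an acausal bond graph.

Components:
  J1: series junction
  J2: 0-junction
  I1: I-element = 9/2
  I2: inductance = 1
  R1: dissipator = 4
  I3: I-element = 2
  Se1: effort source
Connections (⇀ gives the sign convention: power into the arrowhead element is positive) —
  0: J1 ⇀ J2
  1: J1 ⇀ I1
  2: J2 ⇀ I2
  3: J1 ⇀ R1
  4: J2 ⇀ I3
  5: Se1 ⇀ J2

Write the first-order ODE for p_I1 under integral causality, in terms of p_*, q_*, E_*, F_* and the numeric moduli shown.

b5 |J2  (Se1: effort source, stroke at far end)
b0 |J1  (0-jn J2 has e-setter on 5)
b2 |I2  (common-e at J2 fixed by 5)
b4 |I3  (0-jn J2 has e-setter on 5)
b1 |I1  (I1 outputs flow p/I1)
b3 |J1  (J1: bond 1 brought flow, rest push out)

dp_I1/dt = -E_Se1 - 8*p_I1/9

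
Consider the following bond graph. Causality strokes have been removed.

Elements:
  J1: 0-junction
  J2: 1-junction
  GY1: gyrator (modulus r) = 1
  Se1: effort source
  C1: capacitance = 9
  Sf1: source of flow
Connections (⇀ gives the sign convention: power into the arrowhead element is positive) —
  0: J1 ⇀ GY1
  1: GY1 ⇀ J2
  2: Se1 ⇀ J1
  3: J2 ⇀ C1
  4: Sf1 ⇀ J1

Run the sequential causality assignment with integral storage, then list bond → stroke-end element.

bond 0 stroke→GY1
bond 1 stroke→GY1
bond 2 stroke→J1
bond 3 stroke→J2
bond 4 stroke→Sf1

#2 stroke at J1  (Se1: effort source, stroke at far end)
#4 stroke at Sf1  (Sf1 fixes flow; stroke at Sf1)
#0 stroke at GY1  (0-jn J1 has e-setter on 2)
#1 stroke at GY1  (GY GY1: same side as bond 0)
#3 stroke at J2  (1-jn J2 has f-setter on 1)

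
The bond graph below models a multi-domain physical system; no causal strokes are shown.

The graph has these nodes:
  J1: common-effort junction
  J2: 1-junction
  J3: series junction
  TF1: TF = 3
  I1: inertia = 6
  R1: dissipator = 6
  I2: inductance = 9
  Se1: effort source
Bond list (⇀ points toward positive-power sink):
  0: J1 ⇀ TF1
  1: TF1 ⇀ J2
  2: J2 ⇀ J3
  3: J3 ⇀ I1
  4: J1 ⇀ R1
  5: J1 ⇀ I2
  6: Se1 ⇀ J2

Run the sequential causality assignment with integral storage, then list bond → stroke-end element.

bond 6 stroke→J2  (source Se1 imposes e)
bond 3 stroke→I1  (I1 integral (f out))
bond 2 stroke→J3  (1-jn J3 has f-setter on 3)
bond 1 stroke→J2  (1-jn J2 has f-setter on 2)
bond 0 stroke→TF1  (TF TF1: opposite of bond 1)
bond 5 stroke→I2  (I2 integral (f out))
bond 4 stroke→J1  (closing 0-jn rule on J1)

b0 |TF1
b1 |J2
b2 |J3
b3 |I1
b4 |J1
b5 |I2
b6 |J2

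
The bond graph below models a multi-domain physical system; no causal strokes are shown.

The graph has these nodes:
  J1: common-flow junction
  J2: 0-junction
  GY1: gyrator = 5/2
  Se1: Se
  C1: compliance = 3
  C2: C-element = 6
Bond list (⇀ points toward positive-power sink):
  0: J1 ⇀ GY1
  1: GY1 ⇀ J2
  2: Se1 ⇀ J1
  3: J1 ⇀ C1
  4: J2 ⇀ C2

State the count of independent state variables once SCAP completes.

2  (C1, C2 all integral)

β2 stroke at J1  (Se1 (Se) sets effort on bond)
β3 stroke at J1  (C1: C, integral causality)
β0 stroke at GY1  (only one flow-in slot at J1)
β1 stroke at GY1  (GY GY1: same side as bond 0)
β4 stroke at J2  (only one effort-in slot at J2)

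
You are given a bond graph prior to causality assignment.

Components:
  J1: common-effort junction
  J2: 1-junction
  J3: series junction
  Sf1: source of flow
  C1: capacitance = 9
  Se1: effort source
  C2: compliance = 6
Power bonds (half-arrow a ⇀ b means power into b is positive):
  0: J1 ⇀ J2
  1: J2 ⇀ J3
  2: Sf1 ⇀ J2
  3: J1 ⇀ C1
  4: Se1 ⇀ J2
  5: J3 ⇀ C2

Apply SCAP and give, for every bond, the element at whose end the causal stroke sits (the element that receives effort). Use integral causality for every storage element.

b0 stroke→J2
b1 stroke→J2
b2 stroke→Sf1
b3 stroke→J1
b4 stroke→J2
b5 stroke→J3

#2 stroke at Sf1  (source Sf1 imposes f)
#4 stroke at J2  (source Se1 imposes e)
#0 stroke at J2  (common-f at J2 fixed by 2)
#1 stroke at J2  (1-jn J2 has f-setter on 2)
#5 stroke at J3  (J3: bond 1 brought flow, rest push out)
#3 stroke at J1  (only one effort-in slot at J1)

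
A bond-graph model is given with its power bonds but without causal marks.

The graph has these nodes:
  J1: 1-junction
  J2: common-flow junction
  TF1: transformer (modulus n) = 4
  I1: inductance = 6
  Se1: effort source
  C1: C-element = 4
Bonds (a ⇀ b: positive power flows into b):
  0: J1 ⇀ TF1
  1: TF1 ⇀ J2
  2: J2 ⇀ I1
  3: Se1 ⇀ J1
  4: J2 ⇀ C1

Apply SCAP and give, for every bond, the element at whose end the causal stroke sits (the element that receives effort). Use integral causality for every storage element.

#0 →TF1
#1 →J2
#2 →I1
#3 →J1
#4 →J2

b3 stroke at J1  (source Se1 imposes e)
b0 stroke at TF1  (J1 needs exactly one f-in)
b1 stroke at J2  (TF1: transformer flips bond 0)
b2 stroke at I1  (I1 outputs flow p/I1)
b4 stroke at J2  (1-jn J2 has f-setter on 2)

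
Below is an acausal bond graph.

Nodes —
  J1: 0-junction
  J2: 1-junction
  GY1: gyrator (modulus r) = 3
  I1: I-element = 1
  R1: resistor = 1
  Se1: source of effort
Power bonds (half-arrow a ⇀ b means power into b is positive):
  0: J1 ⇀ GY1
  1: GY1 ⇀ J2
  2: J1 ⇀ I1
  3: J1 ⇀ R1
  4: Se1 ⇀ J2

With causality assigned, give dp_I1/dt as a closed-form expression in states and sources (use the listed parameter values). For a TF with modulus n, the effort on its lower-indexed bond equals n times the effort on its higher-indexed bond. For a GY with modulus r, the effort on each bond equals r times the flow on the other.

β4 |J2  (Se1 (Se) sets effort on bond)
β1 |GY1  (closing 1-jn rule on J2)
β0 |GY1  (GY GY1: same side as bond 1)
β2 |I1  (I1 integral (f out))
β3 |J1  (only one effort-in slot at J1)

dp_I1/dt = E_Se1/3 - p_I1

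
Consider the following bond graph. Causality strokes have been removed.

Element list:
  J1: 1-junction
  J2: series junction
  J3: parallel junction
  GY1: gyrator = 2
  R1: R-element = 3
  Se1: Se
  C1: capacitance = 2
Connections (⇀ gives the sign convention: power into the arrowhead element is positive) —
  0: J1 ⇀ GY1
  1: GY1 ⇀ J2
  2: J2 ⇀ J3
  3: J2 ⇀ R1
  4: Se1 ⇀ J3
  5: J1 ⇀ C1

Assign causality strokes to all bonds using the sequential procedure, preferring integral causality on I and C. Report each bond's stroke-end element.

#4 →J3  (Se1 (Se) sets effort on bond)
#2 →J2  (J3: bond 4 brought effort, rest push out)
#5 →J1  (C1 outputs effort q/C1)
#0 →GY1  (J1: last free bond brings flow in)
#1 →GY1  (through GY1, causality inverts; strokes same side of GY1)
#3 →J2  (1-jn J2 has f-setter on 1)

β0 stroke→GY1
β1 stroke→GY1
β2 stroke→J2
β3 stroke→J2
β4 stroke→J3
β5 stroke→J1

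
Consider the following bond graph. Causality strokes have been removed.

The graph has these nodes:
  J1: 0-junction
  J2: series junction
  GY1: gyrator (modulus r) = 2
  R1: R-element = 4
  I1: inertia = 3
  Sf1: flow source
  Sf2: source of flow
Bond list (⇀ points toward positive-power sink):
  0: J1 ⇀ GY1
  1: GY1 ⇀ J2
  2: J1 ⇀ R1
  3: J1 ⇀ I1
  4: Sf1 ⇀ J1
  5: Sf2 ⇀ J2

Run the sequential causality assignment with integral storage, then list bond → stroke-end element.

#0 stroke at J1
#1 stroke at J2
#2 stroke at R1
#3 stroke at I1
#4 stroke at Sf1
#5 stroke at Sf2

β4 stroke→Sf1  (source Sf1 imposes f)
β5 stroke→Sf2  (Sf2 fixes flow; stroke at Sf2)
β1 stroke→J2  (1-jn J2 has f-setter on 5)
β0 stroke→J1  (through GY1, causality inverts; strokes same side of GY1)
β2 stroke→R1  (J1: bond 0 brought effort, rest push out)
β3 stroke→I1  (0-jn J1 has e-setter on 0)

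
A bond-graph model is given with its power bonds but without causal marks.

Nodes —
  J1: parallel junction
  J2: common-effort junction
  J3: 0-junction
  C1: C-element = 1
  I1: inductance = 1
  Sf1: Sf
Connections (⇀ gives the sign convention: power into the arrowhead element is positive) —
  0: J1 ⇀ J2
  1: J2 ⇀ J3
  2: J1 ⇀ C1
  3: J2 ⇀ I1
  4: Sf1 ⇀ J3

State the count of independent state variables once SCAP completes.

2  (C1, I1 all integral)

bond 4 stroke→Sf1  (source Sf1 imposes f)
bond 1 stroke→J3  (closing 0-jn rule on J3)
bond 2 stroke→J1  (C1 outputs effort q/C1)
bond 0 stroke→J2  (0-jn J1 has e-setter on 2)
bond 3 stroke→I1  (common-e at J2 fixed by 0)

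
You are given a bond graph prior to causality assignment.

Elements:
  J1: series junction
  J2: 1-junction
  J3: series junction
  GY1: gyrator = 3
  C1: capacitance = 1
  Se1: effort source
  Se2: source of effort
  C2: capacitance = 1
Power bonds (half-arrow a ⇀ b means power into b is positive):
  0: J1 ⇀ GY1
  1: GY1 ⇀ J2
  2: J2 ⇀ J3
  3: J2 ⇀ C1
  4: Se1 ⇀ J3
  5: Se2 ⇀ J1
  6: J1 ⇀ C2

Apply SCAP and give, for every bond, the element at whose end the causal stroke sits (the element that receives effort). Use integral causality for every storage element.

bond 0 stroke→GY1
bond 1 stroke→GY1
bond 2 stroke→J2
bond 3 stroke→J2
bond 4 stroke→J3
bond 5 stroke→J1
bond 6 stroke→J1

#4 stroke→J3  (Se1: effort source, stroke at far end)
#5 stroke→J1  (source Se2 imposes e)
#2 stroke→J2  (closing 1-jn rule on J3)
#3 stroke→J2  (C1 integral (e out))
#1 stroke→GY1  (closing 1-jn rule on J2)
#0 stroke→GY1  (GY1 both-in/both-out from 1)
#6 stroke→J1  (J1: bond 0 brought flow, rest push out)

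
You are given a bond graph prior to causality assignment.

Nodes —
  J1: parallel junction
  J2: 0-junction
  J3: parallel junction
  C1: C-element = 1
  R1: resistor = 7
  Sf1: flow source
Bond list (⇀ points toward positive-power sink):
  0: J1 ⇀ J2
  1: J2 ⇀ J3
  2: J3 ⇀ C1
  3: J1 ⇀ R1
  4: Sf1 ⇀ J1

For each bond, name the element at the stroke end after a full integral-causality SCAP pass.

#4 |Sf1  (Sf1: flow source, stroke at near end)
#2 |J3  (prefer integral on C1)
#1 |J2  (J3: bond 2 brought effort, rest push out)
#0 |J1  (0-jn J2 has e-setter on 1)
#3 |R1  (0-jn J1 has e-setter on 0)

b0 →J1
b1 →J2
b2 →J3
b3 →R1
b4 →Sf1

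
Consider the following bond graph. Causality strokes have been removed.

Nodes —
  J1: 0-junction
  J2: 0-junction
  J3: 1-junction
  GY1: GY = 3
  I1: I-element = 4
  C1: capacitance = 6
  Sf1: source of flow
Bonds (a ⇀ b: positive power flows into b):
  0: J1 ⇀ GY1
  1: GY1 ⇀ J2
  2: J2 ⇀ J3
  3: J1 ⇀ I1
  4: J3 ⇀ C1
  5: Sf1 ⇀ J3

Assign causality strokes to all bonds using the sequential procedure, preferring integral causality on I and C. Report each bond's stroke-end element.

bond 5 →Sf1  (Sf1: flow source, stroke at near end)
bond 2 →J3  (common-f at J3 fixed by 5)
bond 4 →J3  (J3: bond 5 brought flow, rest push out)
bond 1 →J2  (J2 needs exactly one e-in)
bond 0 →J1  (through GY1, causality inverts; strokes same side of GY1)
bond 3 →I1  (0-jn J1 has e-setter on 0)

b0 stroke→J1
b1 stroke→J2
b2 stroke→J3
b3 stroke→I1
b4 stroke→J3
b5 stroke→Sf1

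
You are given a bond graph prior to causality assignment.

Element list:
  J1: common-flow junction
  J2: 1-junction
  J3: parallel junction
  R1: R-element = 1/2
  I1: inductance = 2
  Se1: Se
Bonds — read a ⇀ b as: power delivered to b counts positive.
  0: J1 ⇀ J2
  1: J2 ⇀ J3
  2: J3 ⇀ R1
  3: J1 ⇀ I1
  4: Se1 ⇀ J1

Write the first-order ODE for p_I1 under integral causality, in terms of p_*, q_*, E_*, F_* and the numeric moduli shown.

bond 4 stroke at J1  (Se1 (Se) sets effort on bond)
bond 3 stroke at I1  (I1 outputs flow p/I1)
bond 0 stroke at J1  (J1 flow already set via bond 3)
bond 1 stroke at J2  (common-f at J2 fixed by 0)
bond 2 stroke at J3  (closing 0-jn rule on J3)

dp_I1/dt = E_Se1 - p_I1/4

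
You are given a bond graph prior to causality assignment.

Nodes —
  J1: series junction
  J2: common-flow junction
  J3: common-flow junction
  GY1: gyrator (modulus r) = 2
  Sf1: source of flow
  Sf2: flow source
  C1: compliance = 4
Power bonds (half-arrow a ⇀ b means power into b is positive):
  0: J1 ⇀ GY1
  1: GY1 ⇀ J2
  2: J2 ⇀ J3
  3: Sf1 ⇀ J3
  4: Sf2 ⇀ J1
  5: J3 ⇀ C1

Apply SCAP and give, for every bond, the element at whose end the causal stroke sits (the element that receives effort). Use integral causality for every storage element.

bond 3 →Sf1  (Sf1 (Sf) sets flow on bond)
bond 4 →Sf2  (Sf2: flow source, stroke at near end)
bond 0 →J1  (1-jn J1 has f-setter on 4)
bond 2 →J3  (J3: bond 3 brought flow, rest push out)
bond 5 →J3  (J3: bond 3 brought flow, rest push out)
bond 1 →J2  (through GY1, causality inverts; strokes same side of GY1)

#0 stroke at J1
#1 stroke at J2
#2 stroke at J3
#3 stroke at Sf1
#4 stroke at Sf2
#5 stroke at J3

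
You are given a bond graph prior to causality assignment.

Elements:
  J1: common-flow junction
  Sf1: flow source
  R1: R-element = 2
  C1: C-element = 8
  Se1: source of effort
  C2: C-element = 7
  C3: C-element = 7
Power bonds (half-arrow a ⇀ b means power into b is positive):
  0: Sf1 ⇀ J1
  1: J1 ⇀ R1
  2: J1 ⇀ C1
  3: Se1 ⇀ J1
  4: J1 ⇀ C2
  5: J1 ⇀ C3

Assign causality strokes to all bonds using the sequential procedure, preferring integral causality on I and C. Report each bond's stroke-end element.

#0 →Sf1  (Sf1 (Sf) sets flow on bond)
#3 →J1  (Se1 (Se) sets effort on bond)
#1 →J1  (common-f at J1 fixed by 0)
#2 →J1  (J1 flow already set via bond 0)
#4 →J1  (common-f at J1 fixed by 0)
#5 →J1  (common-f at J1 fixed by 0)

β0 →Sf1
β1 →J1
β2 →J1
β3 →J1
β4 →J1
β5 →J1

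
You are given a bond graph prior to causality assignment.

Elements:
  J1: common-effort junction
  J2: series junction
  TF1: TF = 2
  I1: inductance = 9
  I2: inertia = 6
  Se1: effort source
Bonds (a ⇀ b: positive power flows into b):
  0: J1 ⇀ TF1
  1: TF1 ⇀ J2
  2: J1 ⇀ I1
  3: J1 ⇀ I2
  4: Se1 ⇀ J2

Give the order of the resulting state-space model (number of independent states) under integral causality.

b4 →J2  (source Se1 imposes e)
b1 →TF1  (only one flow-in slot at J2)
b0 →J1  (TF1 one-in-one-out from 1)
b2 →I1  (common-e at J1 fixed by 0)
b3 →I2  (J1: bond 0 brought effort, rest push out)

2  (I1, I2 all integral)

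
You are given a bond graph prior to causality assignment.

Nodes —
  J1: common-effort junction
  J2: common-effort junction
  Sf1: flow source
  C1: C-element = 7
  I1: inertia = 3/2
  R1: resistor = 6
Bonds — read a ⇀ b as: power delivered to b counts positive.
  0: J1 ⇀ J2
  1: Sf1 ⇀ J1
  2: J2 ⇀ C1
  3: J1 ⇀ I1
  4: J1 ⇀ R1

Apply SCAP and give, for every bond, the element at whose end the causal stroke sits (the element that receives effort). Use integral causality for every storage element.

b0 stroke at J1
b1 stroke at Sf1
b2 stroke at J2
b3 stroke at I1
b4 stroke at R1

bond 1 stroke at Sf1  (Sf1 fixes flow; stroke at Sf1)
bond 2 stroke at J2  (prefer integral on C1)
bond 0 stroke at J1  (common-e at J2 fixed by 2)
bond 3 stroke at I1  (J1: bond 0 brought effort, rest push out)
bond 4 stroke at R1  (J1: bond 0 brought effort, rest push out)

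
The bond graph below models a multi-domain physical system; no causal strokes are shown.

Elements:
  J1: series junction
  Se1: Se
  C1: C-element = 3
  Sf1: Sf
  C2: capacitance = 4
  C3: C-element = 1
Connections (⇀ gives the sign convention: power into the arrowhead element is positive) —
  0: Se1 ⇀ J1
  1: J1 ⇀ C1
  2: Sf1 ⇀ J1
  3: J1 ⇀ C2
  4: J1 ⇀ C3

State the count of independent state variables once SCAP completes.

β0 stroke→J1  (Se1: effort source, stroke at far end)
β2 stroke→Sf1  (Sf1: flow source, stroke at near end)
β1 stroke→J1  (common-f at J1 fixed by 2)
β3 stroke→J1  (J1: bond 2 brought flow, rest push out)
β4 stroke→J1  (J1 flow already set via bond 2)

3  (C1, C2, C3 all integral)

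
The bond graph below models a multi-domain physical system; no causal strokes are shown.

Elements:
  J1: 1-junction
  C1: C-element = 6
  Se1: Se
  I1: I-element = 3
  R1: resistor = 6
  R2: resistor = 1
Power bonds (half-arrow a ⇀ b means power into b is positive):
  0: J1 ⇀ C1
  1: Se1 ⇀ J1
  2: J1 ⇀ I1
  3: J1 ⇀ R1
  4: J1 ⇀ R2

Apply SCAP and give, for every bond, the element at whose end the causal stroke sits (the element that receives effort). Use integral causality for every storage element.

#1 stroke at J1  (Se1 (Se) sets effort on bond)
#0 stroke at J1  (C1 outputs effort q/C1)
#2 stroke at I1  (prefer integral on I1)
#3 stroke at J1  (1-jn J1 has f-setter on 2)
#4 stroke at J1  (J1: bond 2 brought flow, rest push out)

#0 →J1
#1 →J1
#2 →I1
#3 →J1
#4 →J1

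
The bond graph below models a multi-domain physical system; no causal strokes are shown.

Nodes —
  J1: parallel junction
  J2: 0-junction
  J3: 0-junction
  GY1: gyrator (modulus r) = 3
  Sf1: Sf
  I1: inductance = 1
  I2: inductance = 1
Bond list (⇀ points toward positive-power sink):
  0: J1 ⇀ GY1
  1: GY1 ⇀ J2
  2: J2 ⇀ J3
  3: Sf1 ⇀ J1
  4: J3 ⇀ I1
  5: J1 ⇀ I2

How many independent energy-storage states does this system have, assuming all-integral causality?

2  (I1, I2 all integral)

bond 3 |Sf1  (Sf1 (Sf) sets flow on bond)
bond 4 |I1  (prefer integral on I1)
bond 2 |J3  (J3 needs exactly one e-in)
bond 1 |J2  (J2 needs exactly one e-in)
bond 0 |J1  (GY GY1: same side as bond 1)
bond 5 |I2  (J1: bond 0 brought effort, rest push out)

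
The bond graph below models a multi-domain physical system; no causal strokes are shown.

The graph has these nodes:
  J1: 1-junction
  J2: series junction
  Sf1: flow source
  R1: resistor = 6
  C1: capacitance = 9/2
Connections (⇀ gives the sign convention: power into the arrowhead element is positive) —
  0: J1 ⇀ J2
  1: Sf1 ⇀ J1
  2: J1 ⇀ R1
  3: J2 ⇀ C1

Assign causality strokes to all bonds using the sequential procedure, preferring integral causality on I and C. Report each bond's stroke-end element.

bond 1 →Sf1  (Sf1 fixes flow; stroke at Sf1)
bond 0 →J1  (J1 flow already set via bond 1)
bond 2 →J1  (common-f at J1 fixed by 1)
bond 3 →J2  (common-f at J2 fixed by 0)

b0 →J1
b1 →Sf1
b2 →J1
b3 →J2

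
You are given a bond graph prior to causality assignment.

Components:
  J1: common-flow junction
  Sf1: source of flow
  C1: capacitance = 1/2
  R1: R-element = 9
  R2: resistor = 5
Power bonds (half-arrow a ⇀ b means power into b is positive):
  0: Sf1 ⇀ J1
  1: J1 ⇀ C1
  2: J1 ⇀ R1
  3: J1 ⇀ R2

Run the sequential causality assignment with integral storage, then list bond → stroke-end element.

#0 stroke→Sf1  (source Sf1 imposes f)
#1 stroke→J1  (common-f at J1 fixed by 0)
#2 stroke→J1  (1-jn J1 has f-setter on 0)
#3 stroke→J1  (1-jn J1 has f-setter on 0)

b0 |Sf1
b1 |J1
b2 |J1
b3 |J1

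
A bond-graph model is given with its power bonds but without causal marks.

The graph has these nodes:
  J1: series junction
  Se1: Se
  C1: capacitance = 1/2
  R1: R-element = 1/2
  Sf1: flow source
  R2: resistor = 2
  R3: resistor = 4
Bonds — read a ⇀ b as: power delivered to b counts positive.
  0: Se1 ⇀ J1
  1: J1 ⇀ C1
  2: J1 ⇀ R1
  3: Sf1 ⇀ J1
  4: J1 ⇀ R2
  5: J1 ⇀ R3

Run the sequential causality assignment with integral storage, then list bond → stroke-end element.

β0 stroke at J1
β1 stroke at J1
β2 stroke at J1
β3 stroke at Sf1
β4 stroke at J1
β5 stroke at J1

b0 |J1  (Se1: effort source, stroke at far end)
b3 |Sf1  (Sf1 (Sf) sets flow on bond)
b1 |J1  (J1 flow already set via bond 3)
b2 |J1  (J1: bond 3 brought flow, rest push out)
b4 |J1  (1-jn J1 has f-setter on 3)
b5 |J1  (common-f at J1 fixed by 3)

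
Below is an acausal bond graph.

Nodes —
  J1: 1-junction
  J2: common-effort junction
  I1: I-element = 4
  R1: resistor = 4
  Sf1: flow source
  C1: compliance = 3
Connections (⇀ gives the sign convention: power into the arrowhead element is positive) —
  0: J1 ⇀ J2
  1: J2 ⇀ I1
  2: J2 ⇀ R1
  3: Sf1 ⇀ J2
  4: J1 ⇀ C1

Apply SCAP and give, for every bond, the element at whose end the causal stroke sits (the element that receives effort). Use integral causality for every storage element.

b3 →Sf1  (source Sf1 imposes f)
b1 →I1  (I1 outputs flow p/I1)
b4 →J1  (C1: C, integral causality)
b0 →J2  (J1 needs exactly one f-in)
b2 →R1  (0-jn J2 has e-setter on 0)

b0 →J2
b1 →I1
b2 →R1
b3 →Sf1
b4 →J1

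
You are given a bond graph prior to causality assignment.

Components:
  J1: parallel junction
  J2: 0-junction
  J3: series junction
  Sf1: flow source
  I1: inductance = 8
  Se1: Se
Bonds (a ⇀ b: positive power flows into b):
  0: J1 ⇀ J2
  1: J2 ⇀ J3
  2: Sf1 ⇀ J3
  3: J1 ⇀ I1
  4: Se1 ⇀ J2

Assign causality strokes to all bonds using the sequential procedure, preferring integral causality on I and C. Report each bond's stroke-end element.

b0 stroke at J1
b1 stroke at J3
b2 stroke at Sf1
b3 stroke at I1
b4 stroke at J2

b2 |Sf1  (Sf1 (Sf) sets flow on bond)
b4 |J2  (Se1 fixes effort; stroke away)
b0 |J1  (J2: bond 4 brought effort, rest push out)
b1 |J3  (common-e at J2 fixed by 4)
b3 |I1  (common-e at J1 fixed by 0)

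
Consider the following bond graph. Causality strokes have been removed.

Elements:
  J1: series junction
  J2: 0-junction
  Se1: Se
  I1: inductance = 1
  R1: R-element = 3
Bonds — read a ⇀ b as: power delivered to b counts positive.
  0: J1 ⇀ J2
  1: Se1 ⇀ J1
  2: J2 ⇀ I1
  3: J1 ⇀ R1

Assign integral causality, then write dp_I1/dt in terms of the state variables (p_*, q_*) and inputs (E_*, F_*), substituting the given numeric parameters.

β1 stroke at J1  (Se1 (Se) sets effort on bond)
β2 stroke at I1  (I1: I, integral causality)
β0 stroke at J2  (J2: last free bond brings effort in)
β3 stroke at J1  (J1 flow already set via bond 0)

dp_I1/dt = E_Se1 - 3*p_I1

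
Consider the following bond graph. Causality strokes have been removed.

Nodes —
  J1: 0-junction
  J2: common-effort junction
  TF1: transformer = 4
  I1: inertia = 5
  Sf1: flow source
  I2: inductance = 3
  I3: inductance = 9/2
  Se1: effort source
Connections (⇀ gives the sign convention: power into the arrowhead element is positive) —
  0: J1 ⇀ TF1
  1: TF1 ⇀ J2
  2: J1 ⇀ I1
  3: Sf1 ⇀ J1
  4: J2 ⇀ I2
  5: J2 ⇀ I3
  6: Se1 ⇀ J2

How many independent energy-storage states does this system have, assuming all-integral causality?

3  (I1, I2, I3 all integral)

b3 →Sf1  (source Sf1 imposes f)
b6 →J2  (Se1 fixes effort; stroke away)
b1 →TF1  (0-jn J2 has e-setter on 6)
b4 →I2  (0-jn J2 has e-setter on 6)
b5 →I3  (0-jn J2 has e-setter on 6)
b0 →J1  (TF TF1: opposite of bond 1)
b2 →I1  (common-e at J1 fixed by 0)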